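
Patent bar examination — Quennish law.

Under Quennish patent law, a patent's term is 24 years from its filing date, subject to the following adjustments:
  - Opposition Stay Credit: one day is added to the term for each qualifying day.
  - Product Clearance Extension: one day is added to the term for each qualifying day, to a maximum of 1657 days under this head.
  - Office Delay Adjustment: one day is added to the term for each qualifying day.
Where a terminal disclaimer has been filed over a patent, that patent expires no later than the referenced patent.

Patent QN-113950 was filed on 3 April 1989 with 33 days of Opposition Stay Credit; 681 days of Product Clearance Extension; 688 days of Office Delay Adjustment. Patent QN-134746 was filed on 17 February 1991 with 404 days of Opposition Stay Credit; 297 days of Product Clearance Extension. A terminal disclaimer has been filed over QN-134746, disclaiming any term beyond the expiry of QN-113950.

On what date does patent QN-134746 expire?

January 18, 2017

Natural term of QN-134746:
  Base: filing + 24 years → 17 February 2015.
  Opposition Stay Credit: +404 days → 27 March 2016.
  Product Clearance Extension: 297 days (within the 1657-day cap) → +297 days → 18 January 2017.
Expiry of referenced patent QN-113950:
  Base: filing + 24 years → 3 April 2013.
  Opposition Stay Credit: +33 days → 6 May 2013.
  Product Clearance Extension: 681 days (within the 1657-day cap) → +681 days → 18 March 2015.
  Office Delay Adjustment: +688 days → 3 February 2017.
Terminal disclaimer: QN-134746 expires on the earlier of 18 January 2017 and 3 February 2017.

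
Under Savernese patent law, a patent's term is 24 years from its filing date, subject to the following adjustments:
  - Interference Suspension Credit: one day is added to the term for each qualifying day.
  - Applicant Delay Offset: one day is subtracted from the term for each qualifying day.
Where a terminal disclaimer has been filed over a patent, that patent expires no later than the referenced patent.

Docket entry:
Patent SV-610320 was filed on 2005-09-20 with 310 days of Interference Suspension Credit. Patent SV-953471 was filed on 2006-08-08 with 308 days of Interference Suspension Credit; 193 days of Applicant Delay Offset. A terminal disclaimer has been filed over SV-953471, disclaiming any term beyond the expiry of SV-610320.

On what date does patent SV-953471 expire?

July 27, 2030

Natural term of SV-953471:
  Base: filing + 24 years → 8 August 2030.
  Interference Suspension Credit: +308 days → 12 June 2031.
  Applicant Delay Offset: −193 days → 1 December 2030.
Expiry of referenced patent SV-610320:
  Base: filing + 24 years → 20 September 2029.
  Interference Suspension Credit: +310 days → 27 July 2030.
Terminal disclaimer: SV-953471 expires on the earlier of 1 December 2030 and 27 July 2030.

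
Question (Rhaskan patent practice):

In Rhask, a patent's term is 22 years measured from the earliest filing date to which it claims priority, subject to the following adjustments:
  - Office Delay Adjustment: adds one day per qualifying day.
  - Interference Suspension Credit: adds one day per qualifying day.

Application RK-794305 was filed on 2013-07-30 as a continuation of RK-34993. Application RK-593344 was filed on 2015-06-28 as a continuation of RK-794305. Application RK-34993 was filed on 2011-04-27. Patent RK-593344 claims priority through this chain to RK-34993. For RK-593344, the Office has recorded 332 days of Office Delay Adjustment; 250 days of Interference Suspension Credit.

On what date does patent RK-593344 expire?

2034-11-30

Earliest priority filing: 27 April 2011.
Base term: 27 April 2011 + 22 years → 27 April 2033.
Office Delay Adjustment: +332 days → 25 March 2034.
Interference Suspension Credit: +250 days → 30 November 2034.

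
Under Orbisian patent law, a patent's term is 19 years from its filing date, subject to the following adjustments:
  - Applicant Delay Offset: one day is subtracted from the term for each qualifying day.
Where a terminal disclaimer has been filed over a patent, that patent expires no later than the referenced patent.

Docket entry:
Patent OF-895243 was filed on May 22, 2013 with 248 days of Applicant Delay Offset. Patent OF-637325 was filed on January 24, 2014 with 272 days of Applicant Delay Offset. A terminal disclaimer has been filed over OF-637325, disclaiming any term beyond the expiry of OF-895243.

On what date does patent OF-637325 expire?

2031-09-17

Natural term of OF-637325:
  Base: filing + 19 years → 24 January 2033.
  Applicant Delay Offset: −272 days → 27 April 2032.
Expiry of referenced patent OF-895243:
  Base: filing + 19 years → 22 May 2032.
  Applicant Delay Offset: −248 days → 17 September 2031.
Terminal disclaimer: OF-637325 expires on the earlier of 27 April 2032 and 17 September 2031.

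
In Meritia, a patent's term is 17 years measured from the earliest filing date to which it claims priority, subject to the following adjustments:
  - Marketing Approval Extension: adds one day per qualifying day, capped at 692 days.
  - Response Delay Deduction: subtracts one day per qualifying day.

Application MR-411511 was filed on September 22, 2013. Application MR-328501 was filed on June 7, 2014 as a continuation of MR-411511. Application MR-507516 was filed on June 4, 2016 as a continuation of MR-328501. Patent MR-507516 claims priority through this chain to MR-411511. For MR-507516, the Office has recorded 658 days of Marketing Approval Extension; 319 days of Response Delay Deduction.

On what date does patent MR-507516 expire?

2031-08-27

Earliest priority filing: 22 September 2013.
Base term: 22 September 2013 + 17 years → 22 September 2030.
Marketing Approval Extension: 658 days (within the 692-day cap) → +658 days → 11 July 2032.
Response Delay Deduction: −319 days → 27 August 2031.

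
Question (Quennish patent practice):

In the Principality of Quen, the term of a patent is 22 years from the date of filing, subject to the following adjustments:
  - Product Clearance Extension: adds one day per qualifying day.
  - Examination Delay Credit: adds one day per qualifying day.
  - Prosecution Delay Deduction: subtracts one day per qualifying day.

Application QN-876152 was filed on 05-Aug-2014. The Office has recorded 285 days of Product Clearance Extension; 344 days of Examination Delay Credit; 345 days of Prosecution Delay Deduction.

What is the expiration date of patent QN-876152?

Base term: filing date + 22 years → 5 August 2036.
Product Clearance Extension: +285 days → 17 May 2037.
Examination Delay Credit: +344 days → 26 April 2038.
Prosecution Delay Deduction: −345 days → 16 May 2037.

2037-05-16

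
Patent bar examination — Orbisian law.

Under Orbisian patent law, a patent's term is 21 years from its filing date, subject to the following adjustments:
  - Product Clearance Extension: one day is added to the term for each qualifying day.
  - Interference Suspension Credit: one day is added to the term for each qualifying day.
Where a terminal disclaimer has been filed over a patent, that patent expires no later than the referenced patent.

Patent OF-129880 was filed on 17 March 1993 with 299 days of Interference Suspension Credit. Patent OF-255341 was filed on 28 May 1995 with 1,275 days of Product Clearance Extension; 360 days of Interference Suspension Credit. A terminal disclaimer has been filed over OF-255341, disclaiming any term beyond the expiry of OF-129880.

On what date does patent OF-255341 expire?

January 10, 2015

Natural term of OF-255341:
  Base: filing + 21 years → 28 May 2016.
  Product Clearance Extension: +1275 days → 24 November 2019.
  Interference Suspension Credit: +360 days → 18 November 2020.
Expiry of referenced patent OF-129880:
  Base: filing + 21 years → 17 March 2014.
  Interference Suspension Credit: +299 days → 10 January 2015.
Terminal disclaimer: OF-255341 expires on the earlier of 18 November 2020 and 10 January 2015.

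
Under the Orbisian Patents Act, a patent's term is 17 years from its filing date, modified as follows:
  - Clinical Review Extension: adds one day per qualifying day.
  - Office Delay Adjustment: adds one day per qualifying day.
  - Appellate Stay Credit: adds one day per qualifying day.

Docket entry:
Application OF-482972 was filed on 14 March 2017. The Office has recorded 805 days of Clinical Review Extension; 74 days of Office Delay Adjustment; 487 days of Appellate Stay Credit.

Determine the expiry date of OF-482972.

2037-12-09

Base term: filing date + 17 years → 14 March 2034.
Clinical Review Extension: +805 days → 27 May 2036.
Office Delay Adjustment: +74 days → 9 August 2036.
Appellate Stay Credit: +487 days → 9 December 2037.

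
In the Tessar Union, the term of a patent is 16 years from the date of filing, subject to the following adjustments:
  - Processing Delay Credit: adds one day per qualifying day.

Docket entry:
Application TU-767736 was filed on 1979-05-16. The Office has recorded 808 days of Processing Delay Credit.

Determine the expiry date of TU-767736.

Base term: filing date + 16 years → 16 May 1995.
Processing Delay Credit: +808 days → 1 August 1997.

1997-08-01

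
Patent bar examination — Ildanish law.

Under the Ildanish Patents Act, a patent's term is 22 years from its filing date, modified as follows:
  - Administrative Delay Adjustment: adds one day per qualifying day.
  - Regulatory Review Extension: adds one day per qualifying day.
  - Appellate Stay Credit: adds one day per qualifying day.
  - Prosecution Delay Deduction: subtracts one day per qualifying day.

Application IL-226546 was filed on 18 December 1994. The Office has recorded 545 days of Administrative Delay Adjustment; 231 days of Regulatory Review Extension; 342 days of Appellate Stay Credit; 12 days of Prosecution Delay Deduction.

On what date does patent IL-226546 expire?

December 29, 2019

Base term: filing date + 22 years → 18 December 2016.
Administrative Delay Adjustment: +545 days → 16 June 2018.
Regulatory Review Extension: +231 days → 2 February 2019.
Appellate Stay Credit: +342 days → 10 January 2020.
Prosecution Delay Deduction: −12 days → 29 December 2019.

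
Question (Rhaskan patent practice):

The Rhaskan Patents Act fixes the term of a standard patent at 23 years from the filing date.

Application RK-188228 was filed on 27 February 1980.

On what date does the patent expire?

Filing date + 23 years → 27 February 2003.

February 27, 2003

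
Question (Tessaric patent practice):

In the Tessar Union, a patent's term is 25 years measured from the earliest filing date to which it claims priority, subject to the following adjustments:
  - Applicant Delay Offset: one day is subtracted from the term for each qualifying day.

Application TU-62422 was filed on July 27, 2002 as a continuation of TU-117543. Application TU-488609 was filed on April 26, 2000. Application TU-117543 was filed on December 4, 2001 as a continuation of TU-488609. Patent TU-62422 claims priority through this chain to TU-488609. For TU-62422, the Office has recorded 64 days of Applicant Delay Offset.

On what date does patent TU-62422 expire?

Earliest priority filing: 26 April 2000.
Base term: 26 April 2000 + 25 years → 26 April 2025.
Applicant Delay Offset: −64 days → 21 February 2025.

2025-02-21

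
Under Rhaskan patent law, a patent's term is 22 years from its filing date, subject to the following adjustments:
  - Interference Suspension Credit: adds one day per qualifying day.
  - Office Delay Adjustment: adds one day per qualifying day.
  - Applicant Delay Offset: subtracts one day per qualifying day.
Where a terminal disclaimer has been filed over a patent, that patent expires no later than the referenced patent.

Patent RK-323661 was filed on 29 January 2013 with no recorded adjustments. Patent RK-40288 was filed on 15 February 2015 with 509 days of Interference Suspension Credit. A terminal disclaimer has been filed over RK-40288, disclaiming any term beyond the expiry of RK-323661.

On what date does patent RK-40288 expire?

Natural term of RK-40288:
  Base: filing + 22 years → 15 February 2037.
  Interference Suspension Credit: +509 days → 9 July 2038.
Expiry of referenced patent RK-323661:
  Base: filing + 22 years → 29 January 2035.
Terminal disclaimer: RK-40288 expires on the earlier of 9 July 2038 and 29 January 2035.

January 29, 2035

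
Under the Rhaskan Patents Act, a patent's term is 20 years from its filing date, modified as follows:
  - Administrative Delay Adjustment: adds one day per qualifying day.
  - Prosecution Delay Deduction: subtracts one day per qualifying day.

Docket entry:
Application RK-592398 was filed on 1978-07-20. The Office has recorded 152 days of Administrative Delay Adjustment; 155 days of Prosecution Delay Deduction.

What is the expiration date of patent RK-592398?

Base term: filing date + 20 years → 20 July 1998.
Administrative Delay Adjustment: +152 days → 19 December 1998.
Prosecution Delay Deduction: −155 days → 17 July 1998.

1998-07-17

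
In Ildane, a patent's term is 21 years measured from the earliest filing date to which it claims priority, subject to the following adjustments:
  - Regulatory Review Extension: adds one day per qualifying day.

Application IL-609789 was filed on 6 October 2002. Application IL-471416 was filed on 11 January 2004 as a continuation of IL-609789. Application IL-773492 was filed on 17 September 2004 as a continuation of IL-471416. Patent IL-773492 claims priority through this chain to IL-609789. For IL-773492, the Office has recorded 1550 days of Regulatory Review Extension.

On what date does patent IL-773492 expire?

Earliest priority filing: 6 October 2002.
Base term: 6 October 2002 + 21 years → 6 October 2023.
Regulatory Review Extension: +1550 days → 3 January 2028.

January 3, 2028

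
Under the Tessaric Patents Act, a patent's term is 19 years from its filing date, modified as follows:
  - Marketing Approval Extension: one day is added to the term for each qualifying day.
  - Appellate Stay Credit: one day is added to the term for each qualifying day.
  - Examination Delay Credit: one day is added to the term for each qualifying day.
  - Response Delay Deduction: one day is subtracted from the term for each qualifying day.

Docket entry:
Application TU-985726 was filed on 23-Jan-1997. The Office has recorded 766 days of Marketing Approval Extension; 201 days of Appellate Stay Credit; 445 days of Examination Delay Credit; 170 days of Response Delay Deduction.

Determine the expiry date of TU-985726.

Base term: filing date + 19 years → 23 January 2016.
Marketing Approval Extension: +766 days → 27 February 2018.
Appellate Stay Credit: +201 days → 16 September 2018.
Examination Delay Credit: +445 days → 5 December 2019.
Response Delay Deduction: −170 days → 18 June 2019.

2019-06-18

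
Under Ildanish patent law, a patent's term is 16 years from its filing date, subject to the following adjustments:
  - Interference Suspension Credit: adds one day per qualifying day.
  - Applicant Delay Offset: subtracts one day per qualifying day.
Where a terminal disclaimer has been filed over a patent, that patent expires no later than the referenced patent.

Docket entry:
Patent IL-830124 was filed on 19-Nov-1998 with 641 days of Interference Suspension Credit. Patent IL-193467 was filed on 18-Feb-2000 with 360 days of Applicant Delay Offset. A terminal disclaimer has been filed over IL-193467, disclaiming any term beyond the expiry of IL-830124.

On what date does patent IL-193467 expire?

Natural term of IL-193467:
  Base: filing + 16 years → 18 February 2016.
  Applicant Delay Offset: −360 days → 23 February 2015.
Expiry of referenced patent IL-830124:
  Base: filing + 16 years → 19 November 2014.
  Interference Suspension Credit: +641 days → 21 August 2016.
Terminal disclaimer: IL-193467 expires on the earlier of 23 February 2015 and 21 August 2016.

February 23, 2015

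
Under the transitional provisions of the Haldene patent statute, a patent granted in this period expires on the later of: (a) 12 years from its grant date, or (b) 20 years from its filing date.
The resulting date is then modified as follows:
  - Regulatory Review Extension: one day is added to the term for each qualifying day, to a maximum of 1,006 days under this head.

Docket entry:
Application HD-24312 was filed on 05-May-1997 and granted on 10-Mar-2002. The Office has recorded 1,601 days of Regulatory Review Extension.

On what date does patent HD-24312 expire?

2020-02-05

(a) grant + 12 years → 10 March 2014.
(b) filing + 20 years → 5 May 2017.
Later of the two: 5 May 2017.
Regulatory Review Extension: 1601 days claimed exceeds the 1006-day cap, so +1006 days → 5 February 2020.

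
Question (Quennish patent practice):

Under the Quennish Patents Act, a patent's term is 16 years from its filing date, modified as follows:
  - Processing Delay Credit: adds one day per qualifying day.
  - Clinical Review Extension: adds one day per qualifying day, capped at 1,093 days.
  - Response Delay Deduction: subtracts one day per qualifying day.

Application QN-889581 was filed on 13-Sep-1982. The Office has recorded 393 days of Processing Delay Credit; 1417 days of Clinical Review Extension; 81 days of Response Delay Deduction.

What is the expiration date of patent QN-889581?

Base term: filing date + 16 years → 13 September 1998.
Processing Delay Credit: +393 days → 11 October 1999.
Clinical Review Extension: 1417 days claimed exceeds the 1093-day cap, so +1093 days → 8 October 2002.
Response Delay Deduction: −81 days → 19 July 2002.

2002-07-19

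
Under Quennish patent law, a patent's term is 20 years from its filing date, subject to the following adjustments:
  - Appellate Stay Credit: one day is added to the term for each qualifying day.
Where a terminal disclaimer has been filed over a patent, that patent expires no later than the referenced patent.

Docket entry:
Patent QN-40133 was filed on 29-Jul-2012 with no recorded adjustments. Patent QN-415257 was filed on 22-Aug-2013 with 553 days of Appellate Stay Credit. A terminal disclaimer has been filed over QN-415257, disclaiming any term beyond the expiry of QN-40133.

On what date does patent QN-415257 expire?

Natural term of QN-415257:
  Base: filing + 20 years → 22 August 2033.
  Appellate Stay Credit: +553 days → 26 February 2035.
Expiry of referenced patent QN-40133:
  Base: filing + 20 years → 29 July 2032.
Terminal disclaimer: QN-415257 expires on the earlier of 26 February 2035 and 29 July 2032.

2032-07-29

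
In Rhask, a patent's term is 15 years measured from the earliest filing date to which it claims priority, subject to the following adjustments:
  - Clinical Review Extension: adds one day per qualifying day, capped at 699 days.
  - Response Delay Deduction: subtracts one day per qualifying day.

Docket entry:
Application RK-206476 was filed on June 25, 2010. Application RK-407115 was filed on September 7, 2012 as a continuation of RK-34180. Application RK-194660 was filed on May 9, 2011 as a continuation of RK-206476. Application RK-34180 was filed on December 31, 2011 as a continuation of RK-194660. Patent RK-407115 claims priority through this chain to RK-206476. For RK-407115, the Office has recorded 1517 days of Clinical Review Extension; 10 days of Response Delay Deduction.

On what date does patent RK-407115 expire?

2027-05-15

Earliest priority filing: 25 June 2010.
Base term: 25 June 2010 + 15 years → 25 June 2025.
Clinical Review Extension: 1517 days claimed exceeds the 699-day cap, so +699 days → 25 May 2027.
Response Delay Deduction: −10 days → 15 May 2027.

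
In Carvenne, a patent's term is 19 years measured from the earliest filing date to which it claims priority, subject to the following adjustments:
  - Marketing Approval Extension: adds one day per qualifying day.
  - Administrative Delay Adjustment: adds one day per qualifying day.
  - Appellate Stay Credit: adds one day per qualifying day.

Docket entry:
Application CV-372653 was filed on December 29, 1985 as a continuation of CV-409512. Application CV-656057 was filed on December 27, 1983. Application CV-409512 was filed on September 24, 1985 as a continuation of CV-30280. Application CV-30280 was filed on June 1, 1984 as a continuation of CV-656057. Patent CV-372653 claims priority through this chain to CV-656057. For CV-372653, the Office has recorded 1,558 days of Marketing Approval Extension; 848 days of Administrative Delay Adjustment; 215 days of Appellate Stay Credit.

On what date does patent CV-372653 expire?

Earliest priority filing: 27 December 1983.
Base term: 27 December 1983 + 19 years → 27 December 2002.
Marketing Approval Extension: +1558 days → 3 April 2007.
Administrative Delay Adjustment: +848 days → 29 July 2009.
Appellate Stay Credit: +215 days → 1 March 2010.

2010-03-01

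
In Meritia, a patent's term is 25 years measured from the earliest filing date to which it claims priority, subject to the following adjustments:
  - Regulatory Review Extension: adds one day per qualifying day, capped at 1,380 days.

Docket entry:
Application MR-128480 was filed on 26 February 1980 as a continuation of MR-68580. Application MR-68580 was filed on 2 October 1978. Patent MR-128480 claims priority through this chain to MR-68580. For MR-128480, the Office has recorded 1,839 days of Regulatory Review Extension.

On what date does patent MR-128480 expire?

Earliest priority filing: 2 October 1978.
Base term: 2 October 1978 + 25 years → 2 October 2003.
Regulatory Review Extension: 1839 days claimed exceeds the 1380-day cap, so +1380 days → 13 July 2007.

July 13, 2007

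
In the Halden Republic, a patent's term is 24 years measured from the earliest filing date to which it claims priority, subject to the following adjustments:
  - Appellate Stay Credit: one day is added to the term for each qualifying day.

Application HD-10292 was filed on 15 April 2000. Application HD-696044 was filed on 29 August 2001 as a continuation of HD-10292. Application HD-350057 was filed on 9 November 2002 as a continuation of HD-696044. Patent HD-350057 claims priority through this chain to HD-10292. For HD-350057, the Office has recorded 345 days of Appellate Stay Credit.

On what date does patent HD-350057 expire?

Earliest priority filing: 15 April 2000.
Base term: 15 April 2000 + 24 years → 15 April 2024.
Appellate Stay Credit: +345 days → 26 March 2025.

2025-03-26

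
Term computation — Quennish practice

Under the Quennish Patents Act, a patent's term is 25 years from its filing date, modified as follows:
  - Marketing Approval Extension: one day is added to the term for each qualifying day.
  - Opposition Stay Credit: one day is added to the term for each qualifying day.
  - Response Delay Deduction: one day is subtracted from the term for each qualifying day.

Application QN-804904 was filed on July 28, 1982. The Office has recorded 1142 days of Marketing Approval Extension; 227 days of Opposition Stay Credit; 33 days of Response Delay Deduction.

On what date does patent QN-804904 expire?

Base term: filing date + 25 years → 28 July 2007.
Marketing Approval Extension: +1142 days → 12 September 2010.
Opposition Stay Credit: +227 days → 27 April 2011.
Response Delay Deduction: −33 days → 25 March 2011.

2011-03-25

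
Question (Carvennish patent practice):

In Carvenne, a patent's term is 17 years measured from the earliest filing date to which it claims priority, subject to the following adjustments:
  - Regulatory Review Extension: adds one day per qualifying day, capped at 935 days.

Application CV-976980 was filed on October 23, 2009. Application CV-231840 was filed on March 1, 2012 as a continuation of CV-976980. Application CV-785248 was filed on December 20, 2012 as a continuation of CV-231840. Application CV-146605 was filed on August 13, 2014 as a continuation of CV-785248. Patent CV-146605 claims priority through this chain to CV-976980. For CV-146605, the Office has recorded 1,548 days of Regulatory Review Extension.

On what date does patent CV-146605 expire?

Earliest priority filing: 23 October 2009.
Base term: 23 October 2009 + 17 years → 23 October 2026.
Regulatory Review Extension: 1548 days claimed exceeds the 935-day cap, so +935 days → 15 May 2029.

May 15, 2029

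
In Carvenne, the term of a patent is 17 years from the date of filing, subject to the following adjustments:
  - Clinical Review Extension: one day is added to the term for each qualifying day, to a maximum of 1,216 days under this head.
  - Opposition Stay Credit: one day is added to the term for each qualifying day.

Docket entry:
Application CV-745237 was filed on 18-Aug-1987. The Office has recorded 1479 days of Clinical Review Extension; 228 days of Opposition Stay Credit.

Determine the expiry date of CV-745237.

August 1, 2008

Base term: filing date + 17 years → 18 August 2004.
Clinical Review Extension: 1479 days claimed exceeds the 1216-day cap, so +1216 days → 17 December 2007.
Opposition Stay Credit: +228 days → 1 August 2008.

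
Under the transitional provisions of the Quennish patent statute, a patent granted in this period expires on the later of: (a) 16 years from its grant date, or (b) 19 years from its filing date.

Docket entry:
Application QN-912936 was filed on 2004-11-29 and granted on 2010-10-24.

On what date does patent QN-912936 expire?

2026-10-24

(a) grant + 16 years → 24 October 2026.
(b) filing + 19 years → 29 November 2023.
Later of the two: 24 October 2026.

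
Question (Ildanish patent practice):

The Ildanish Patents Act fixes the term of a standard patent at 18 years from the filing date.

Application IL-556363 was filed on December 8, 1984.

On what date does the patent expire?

Filing date + 18 years → 8 December 2002.

December 8, 2002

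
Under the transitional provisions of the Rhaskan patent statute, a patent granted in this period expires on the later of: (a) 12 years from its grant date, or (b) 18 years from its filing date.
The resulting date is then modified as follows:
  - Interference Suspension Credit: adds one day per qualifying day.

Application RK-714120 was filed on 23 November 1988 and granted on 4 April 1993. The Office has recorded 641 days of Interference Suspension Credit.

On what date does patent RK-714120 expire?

2008-08-25

(a) grant + 12 years → 4 April 2005.
(b) filing + 18 years → 23 November 2006.
Later of the two: 23 November 2006.
Interference Suspension Credit: +641 days → 25 August 2008.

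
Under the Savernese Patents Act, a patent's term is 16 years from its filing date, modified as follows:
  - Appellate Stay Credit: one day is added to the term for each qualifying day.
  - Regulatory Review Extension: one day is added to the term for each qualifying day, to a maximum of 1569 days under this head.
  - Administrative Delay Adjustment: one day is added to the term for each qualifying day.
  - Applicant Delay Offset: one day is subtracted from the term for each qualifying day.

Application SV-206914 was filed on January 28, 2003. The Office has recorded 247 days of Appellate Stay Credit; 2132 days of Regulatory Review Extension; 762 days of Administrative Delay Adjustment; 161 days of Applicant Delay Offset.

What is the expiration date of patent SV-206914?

September 10, 2025

Base term: filing date + 16 years → 28 January 2019.
Appellate Stay Credit: +247 days → 2 October 2019.
Regulatory Review Extension: 2132 days claimed exceeds the 1569-day cap, so +1569 days → 18 January 2024.
Administrative Delay Adjustment: +762 days → 18 February 2026.
Applicant Delay Offset: −161 days → 10 September 2025.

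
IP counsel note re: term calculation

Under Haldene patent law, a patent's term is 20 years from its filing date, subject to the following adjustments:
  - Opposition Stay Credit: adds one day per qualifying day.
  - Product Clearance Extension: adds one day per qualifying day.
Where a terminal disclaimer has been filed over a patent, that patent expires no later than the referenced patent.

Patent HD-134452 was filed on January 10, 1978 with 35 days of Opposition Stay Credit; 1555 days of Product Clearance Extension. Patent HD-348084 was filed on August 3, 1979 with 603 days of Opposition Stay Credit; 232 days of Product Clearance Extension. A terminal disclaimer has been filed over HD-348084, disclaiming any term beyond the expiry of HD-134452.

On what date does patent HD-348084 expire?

Natural term of HD-348084:
  Base: filing + 20 years → 3 August 1999.
  Opposition Stay Credit: +603 days → 28 March 2001.
  Product Clearance Extension: +232 days → 15 November 2001.
Expiry of referenced patent HD-134452:
  Base: filing + 20 years → 10 January 1998.
  Opposition Stay Credit: +35 days → 14 February 1998.
  Product Clearance Extension: +1555 days → 19 May 2002.
Terminal disclaimer: HD-348084 expires on the earlier of 15 November 2001 and 19 May 2002.

November 15, 2001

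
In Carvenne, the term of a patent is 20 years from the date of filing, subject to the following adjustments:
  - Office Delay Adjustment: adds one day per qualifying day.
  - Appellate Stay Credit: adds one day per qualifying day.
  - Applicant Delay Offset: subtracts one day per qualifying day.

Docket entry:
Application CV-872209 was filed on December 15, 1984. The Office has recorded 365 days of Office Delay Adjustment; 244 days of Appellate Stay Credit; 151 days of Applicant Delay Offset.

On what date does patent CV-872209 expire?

2006-03-18

Base term: filing date + 20 years → 15 December 2004.
Office Delay Adjustment: +365 days → 15 December 2005.
Appellate Stay Credit: +244 days → 16 August 2006.
Applicant Delay Offset: −151 days → 18 March 2006.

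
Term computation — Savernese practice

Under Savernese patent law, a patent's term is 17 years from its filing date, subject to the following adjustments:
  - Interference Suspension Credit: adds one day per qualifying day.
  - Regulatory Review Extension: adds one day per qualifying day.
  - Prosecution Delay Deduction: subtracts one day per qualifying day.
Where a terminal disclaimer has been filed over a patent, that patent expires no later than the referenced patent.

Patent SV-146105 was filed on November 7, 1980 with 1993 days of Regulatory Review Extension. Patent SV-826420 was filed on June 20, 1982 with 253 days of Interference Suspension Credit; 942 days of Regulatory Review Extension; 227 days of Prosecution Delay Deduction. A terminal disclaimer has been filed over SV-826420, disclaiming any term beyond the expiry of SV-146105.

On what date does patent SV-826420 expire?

2002-02-12

Natural term of SV-826420:
  Base: filing + 17 years → 20 June 1999.
  Interference Suspension Credit: +253 days → 28 February 2000.
  Regulatory Review Extension: +942 days → 27 September 2002.
  Prosecution Delay Deduction: −227 days → 12 February 2002.
Expiry of referenced patent SV-146105:
  Base: filing + 17 years → 7 November 1997.
  Regulatory Review Extension: +1993 days → 23 April 2003.
Terminal disclaimer: SV-826420 expires on the earlier of 12 February 2002 and 23 April 2003.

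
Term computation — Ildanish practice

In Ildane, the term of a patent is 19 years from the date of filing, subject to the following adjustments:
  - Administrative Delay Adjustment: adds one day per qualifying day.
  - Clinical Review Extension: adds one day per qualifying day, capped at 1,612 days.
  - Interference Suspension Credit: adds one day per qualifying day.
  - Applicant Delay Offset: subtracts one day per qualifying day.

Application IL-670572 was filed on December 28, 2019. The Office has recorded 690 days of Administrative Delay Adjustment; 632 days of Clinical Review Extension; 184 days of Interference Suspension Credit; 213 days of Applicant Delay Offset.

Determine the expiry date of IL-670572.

July 13, 2042

Base term: filing date + 19 years → 28 December 2038.
Administrative Delay Adjustment: +690 days → 17 November 2040.
Clinical Review Extension: 632 days (within the 1612-day cap) → +632 days → 11 August 2042.
Interference Suspension Credit: +184 days → 11 February 2043.
Applicant Delay Offset: −213 days → 13 July 2042.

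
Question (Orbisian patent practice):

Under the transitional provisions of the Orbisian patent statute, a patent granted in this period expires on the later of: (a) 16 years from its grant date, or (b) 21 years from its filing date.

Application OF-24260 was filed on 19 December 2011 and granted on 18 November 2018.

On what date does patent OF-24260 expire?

(a) grant + 16 years → 18 November 2034.
(b) filing + 21 years → 19 December 2032.
Later of the two: 18 November 2034.

November 18, 2034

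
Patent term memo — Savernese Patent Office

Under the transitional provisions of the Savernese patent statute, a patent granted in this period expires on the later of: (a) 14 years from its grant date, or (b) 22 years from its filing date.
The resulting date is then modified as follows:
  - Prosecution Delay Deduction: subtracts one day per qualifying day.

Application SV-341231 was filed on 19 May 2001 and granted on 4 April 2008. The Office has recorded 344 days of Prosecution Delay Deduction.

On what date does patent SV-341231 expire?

(a) grant + 14 years → 4 April 2022.
(b) filing + 22 years → 19 May 2023.
Later of the two: 19 May 2023.
Prosecution Delay Deduction: −344 days → 9 June 2022.

June 9, 2022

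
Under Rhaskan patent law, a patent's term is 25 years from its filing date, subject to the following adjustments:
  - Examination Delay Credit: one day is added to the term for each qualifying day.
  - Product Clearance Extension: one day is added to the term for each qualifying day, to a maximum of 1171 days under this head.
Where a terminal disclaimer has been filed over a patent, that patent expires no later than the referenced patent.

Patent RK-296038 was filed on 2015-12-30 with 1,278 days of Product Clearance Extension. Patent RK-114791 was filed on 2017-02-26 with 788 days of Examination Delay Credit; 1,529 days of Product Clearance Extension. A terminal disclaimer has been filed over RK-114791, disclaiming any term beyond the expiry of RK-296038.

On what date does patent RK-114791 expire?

Natural term of RK-114791:
  Base: filing + 25 years → 26 February 2042.
  Examination Delay Credit: +788 days → 24 April 2044.
  Product Clearance Extension: 1529 days claimed exceeds the 1171-day cap, so +1171 days → 9 July 2047.
Expiry of referenced patent RK-296038:
  Base: filing + 25 years → 30 December 2040.
  Product Clearance Extension: 1278 days claimed exceeds the 1171-day cap, so +1171 days → 15 March 2044.
Terminal disclaimer: RK-114791 expires on the earlier of 9 July 2047 and 15 March 2044.

2044-03-15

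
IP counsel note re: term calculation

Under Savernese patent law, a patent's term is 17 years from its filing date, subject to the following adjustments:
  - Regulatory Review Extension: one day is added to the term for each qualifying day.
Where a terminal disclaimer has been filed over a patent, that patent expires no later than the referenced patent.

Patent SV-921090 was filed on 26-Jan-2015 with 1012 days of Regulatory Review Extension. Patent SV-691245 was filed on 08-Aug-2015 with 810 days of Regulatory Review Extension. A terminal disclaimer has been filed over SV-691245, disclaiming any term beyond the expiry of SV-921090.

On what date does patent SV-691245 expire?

Natural term of SV-691245:
  Base: filing + 17 years → 8 August 2032.
  Regulatory Review Extension: +810 days → 27 October 2034.
Expiry of referenced patent SV-921090:
  Base: filing + 17 years → 26 January 2032.
  Regulatory Review Extension: +1012 days → 3 November 2034.
Terminal disclaimer: SV-691245 expires on the earlier of 27 October 2034 and 3 November 2034.

2034-10-27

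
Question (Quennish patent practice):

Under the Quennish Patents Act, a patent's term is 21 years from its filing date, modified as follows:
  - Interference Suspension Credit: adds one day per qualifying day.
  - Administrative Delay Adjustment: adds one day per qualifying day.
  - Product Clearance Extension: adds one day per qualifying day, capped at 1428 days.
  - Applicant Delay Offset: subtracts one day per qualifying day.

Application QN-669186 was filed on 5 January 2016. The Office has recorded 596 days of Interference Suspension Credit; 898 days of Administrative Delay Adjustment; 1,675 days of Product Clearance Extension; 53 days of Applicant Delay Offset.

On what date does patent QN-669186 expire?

Base term: filing date + 21 years → 5 January 2037.
Interference Suspension Credit: +596 days → 24 August 2038.
Administrative Delay Adjustment: +898 days → 7 February 2041.
Product Clearance Extension: 1675 days claimed exceeds the 1428-day cap, so +1428 days → 5 January 2045.
Applicant Delay Offset: −53 days → 13 November 2044.

November 13, 2044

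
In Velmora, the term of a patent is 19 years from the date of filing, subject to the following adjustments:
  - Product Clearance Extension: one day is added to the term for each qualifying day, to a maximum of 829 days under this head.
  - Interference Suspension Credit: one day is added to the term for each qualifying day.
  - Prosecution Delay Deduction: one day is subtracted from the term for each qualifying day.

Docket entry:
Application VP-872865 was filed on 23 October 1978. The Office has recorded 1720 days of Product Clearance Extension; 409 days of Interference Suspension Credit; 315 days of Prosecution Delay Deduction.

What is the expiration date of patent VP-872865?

May 3, 2000

Base term: filing date + 19 years → 23 October 1997.
Product Clearance Extension: 1720 days claimed exceeds the 829-day cap, so +829 days → 30 January 2000.
Interference Suspension Credit: +409 days → 14 March 2001.
Prosecution Delay Deduction: −315 days → 3 May 2000.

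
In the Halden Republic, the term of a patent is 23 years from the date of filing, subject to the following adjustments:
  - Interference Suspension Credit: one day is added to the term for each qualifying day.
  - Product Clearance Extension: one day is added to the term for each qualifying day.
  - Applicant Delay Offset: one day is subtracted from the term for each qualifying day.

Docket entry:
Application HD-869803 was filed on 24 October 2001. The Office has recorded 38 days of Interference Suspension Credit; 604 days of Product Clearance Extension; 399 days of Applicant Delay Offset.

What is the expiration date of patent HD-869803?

Base term: filing date + 23 years → 24 October 2024.
Interference Suspension Credit: +38 days → 1 December 2024.
Product Clearance Extension: +604 days → 28 July 2026.
Applicant Delay Offset: −399 days → 24 June 2025.

2025-06-24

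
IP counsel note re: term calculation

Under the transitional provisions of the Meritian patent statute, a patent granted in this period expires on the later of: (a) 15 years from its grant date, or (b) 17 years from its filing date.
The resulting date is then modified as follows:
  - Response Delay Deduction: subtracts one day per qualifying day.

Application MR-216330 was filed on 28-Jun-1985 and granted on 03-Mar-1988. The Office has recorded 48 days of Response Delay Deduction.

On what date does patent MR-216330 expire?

January 14, 2003

(a) grant + 15 years → 3 March 2003.
(b) filing + 17 years → 28 June 2002.
Later of the two: 3 March 2003.
Response Delay Deduction: −48 days → 14 January 2003.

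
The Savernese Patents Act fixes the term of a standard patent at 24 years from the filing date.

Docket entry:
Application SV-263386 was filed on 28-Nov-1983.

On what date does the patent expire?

Filing date + 24 years → 28 November 2007.

November 28, 2007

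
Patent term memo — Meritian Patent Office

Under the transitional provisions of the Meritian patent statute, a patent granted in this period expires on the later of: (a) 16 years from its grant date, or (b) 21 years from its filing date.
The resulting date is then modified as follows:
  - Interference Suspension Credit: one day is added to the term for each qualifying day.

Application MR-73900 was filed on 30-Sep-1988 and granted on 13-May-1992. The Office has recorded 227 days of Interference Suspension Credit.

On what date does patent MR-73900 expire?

(a) grant + 16 years → 13 May 2008.
(b) filing + 21 years → 30 September 2009.
Later of the two: 30 September 2009.
Interference Suspension Credit: +227 days → 15 May 2010.

2010-05-15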